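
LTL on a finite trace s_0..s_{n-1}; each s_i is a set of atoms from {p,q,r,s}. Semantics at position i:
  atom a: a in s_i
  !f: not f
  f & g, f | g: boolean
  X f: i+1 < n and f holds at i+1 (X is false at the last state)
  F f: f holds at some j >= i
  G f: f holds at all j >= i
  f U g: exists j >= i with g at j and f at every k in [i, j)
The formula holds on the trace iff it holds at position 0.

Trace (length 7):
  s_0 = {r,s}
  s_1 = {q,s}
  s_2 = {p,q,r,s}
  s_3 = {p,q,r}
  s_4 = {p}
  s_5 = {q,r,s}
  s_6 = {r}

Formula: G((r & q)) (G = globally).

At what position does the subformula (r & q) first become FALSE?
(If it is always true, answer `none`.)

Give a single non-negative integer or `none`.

s_0={r,s}: (r & q)=False r=True q=False
s_1={q,s}: (r & q)=False r=False q=True
s_2={p,q,r,s}: (r & q)=True r=True q=True
s_3={p,q,r}: (r & q)=True r=True q=True
s_4={p}: (r & q)=False r=False q=False
s_5={q,r,s}: (r & q)=True r=True q=True
s_6={r}: (r & q)=False r=True q=False
G((r & q)) holds globally = False
First violation at position 0.

Answer: 0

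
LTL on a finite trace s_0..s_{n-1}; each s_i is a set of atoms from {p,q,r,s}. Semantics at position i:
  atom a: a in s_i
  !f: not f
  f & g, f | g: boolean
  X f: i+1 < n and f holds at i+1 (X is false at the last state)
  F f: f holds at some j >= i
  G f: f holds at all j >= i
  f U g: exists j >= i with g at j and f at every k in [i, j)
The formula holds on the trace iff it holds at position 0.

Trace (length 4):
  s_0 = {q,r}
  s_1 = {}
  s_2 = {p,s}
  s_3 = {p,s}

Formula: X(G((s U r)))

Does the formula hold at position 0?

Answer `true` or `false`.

Answer: false

Derivation:
s_0={q,r}: X(G((s U r)))=False G((s U r))=False (s U r)=True s=False r=True
s_1={}: X(G((s U r)))=False G((s U r))=False (s U r)=False s=False r=False
s_2={p,s}: X(G((s U r)))=False G((s U r))=False (s U r)=False s=True r=False
s_3={p,s}: X(G((s U r)))=False G((s U r))=False (s U r)=False s=True r=False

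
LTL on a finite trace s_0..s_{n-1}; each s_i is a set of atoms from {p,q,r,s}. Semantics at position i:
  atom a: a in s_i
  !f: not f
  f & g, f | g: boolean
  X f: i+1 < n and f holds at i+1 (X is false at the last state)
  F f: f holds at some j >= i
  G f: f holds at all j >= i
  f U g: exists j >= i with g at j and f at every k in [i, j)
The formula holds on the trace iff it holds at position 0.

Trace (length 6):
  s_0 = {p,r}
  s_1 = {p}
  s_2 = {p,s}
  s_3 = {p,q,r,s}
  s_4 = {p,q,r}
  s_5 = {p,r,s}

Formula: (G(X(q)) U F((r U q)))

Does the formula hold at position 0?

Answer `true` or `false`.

Answer: true

Derivation:
s_0={p,r}: (G(X(q)) U F((r U q)))=True G(X(q))=False X(q)=False q=False F((r U q))=True (r U q)=False r=True
s_1={p}: (G(X(q)) U F((r U q)))=True G(X(q))=False X(q)=False q=False F((r U q))=True (r U q)=False r=False
s_2={p,s}: (G(X(q)) U F((r U q)))=True G(X(q))=False X(q)=True q=False F((r U q))=True (r U q)=False r=False
s_3={p,q,r,s}: (G(X(q)) U F((r U q)))=True G(X(q))=False X(q)=True q=True F((r U q))=True (r U q)=True r=True
s_4={p,q,r}: (G(X(q)) U F((r U q)))=True G(X(q))=False X(q)=False q=True F((r U q))=True (r U q)=True r=True
s_5={p,r,s}: (G(X(q)) U F((r U q)))=False G(X(q))=False X(q)=False q=False F((r U q))=False (r U q)=False r=True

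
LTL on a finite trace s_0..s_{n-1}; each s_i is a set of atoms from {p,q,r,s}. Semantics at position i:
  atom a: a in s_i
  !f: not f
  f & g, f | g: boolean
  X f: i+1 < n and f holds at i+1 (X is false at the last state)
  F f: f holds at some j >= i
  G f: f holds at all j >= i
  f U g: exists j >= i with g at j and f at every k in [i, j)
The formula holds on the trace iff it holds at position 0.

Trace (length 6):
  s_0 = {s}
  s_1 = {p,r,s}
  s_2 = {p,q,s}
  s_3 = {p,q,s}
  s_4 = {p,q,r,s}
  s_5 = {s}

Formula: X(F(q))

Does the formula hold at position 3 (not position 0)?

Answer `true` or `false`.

s_0={s}: X(F(q))=True F(q)=True q=False
s_1={p,r,s}: X(F(q))=True F(q)=True q=False
s_2={p,q,s}: X(F(q))=True F(q)=True q=True
s_3={p,q,s}: X(F(q))=True F(q)=True q=True
s_4={p,q,r,s}: X(F(q))=False F(q)=True q=True
s_5={s}: X(F(q))=False F(q)=False q=False
Evaluating at position 3: result = True

Answer: true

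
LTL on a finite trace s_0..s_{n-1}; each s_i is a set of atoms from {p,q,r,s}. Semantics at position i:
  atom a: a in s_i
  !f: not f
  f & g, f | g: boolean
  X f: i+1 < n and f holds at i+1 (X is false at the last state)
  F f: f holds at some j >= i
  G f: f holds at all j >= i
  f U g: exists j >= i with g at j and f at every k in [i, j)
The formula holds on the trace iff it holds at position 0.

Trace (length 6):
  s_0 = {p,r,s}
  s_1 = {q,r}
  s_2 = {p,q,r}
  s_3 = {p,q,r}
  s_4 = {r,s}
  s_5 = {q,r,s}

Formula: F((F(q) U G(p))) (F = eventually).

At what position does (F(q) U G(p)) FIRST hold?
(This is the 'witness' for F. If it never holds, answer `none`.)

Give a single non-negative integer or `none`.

Answer: none

Derivation:
s_0={p,r,s}: (F(q) U G(p))=False F(q)=True q=False G(p)=False p=True
s_1={q,r}: (F(q) U G(p))=False F(q)=True q=True G(p)=False p=False
s_2={p,q,r}: (F(q) U G(p))=False F(q)=True q=True G(p)=False p=True
s_3={p,q,r}: (F(q) U G(p))=False F(q)=True q=True G(p)=False p=True
s_4={r,s}: (F(q) U G(p))=False F(q)=True q=False G(p)=False p=False
s_5={q,r,s}: (F(q) U G(p))=False F(q)=True q=True G(p)=False p=False
F((F(q) U G(p))) does not hold (no witness exists).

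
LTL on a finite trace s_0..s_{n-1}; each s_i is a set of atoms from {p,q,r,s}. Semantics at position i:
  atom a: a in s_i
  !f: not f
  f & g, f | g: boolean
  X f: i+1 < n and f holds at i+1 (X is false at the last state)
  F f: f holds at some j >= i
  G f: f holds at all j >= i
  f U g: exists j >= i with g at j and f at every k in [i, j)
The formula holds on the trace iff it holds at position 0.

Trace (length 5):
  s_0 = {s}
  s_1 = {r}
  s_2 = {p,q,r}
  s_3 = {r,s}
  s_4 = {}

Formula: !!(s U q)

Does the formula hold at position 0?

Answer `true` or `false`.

Answer: false

Derivation:
s_0={s}: !!(s U q)=False !(s U q)=True (s U q)=False s=True q=False
s_1={r}: !!(s U q)=False !(s U q)=True (s U q)=False s=False q=False
s_2={p,q,r}: !!(s U q)=True !(s U q)=False (s U q)=True s=False q=True
s_3={r,s}: !!(s U q)=False !(s U q)=True (s U q)=False s=True q=False
s_4={}: !!(s U q)=False !(s U q)=True (s U q)=False s=False q=False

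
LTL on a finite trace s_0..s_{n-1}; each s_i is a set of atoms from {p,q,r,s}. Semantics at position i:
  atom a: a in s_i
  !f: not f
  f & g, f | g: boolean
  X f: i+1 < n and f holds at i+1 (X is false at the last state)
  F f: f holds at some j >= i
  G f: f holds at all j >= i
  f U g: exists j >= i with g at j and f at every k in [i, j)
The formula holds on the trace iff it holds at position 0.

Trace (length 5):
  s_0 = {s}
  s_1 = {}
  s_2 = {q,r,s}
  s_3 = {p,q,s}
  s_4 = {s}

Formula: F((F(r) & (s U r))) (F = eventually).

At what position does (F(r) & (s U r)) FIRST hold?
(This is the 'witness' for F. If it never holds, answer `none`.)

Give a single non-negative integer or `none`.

s_0={s}: (F(r) & (s U r))=False F(r)=True r=False (s U r)=False s=True
s_1={}: (F(r) & (s U r))=False F(r)=True r=False (s U r)=False s=False
s_2={q,r,s}: (F(r) & (s U r))=True F(r)=True r=True (s U r)=True s=True
s_3={p,q,s}: (F(r) & (s U r))=False F(r)=False r=False (s U r)=False s=True
s_4={s}: (F(r) & (s U r))=False F(r)=False r=False (s U r)=False s=True
F((F(r) & (s U r))) holds; first witness at position 2.

Answer: 2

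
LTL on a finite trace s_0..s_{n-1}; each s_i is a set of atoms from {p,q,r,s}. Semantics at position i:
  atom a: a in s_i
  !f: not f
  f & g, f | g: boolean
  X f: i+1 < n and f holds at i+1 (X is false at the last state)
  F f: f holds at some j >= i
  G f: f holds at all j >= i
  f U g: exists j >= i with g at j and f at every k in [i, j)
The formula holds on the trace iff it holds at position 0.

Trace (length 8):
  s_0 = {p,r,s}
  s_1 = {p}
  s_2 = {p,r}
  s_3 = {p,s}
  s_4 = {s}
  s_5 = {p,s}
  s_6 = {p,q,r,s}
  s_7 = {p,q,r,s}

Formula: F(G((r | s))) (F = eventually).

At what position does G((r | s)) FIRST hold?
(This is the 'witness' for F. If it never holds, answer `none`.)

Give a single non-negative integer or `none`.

Answer: 2

Derivation:
s_0={p,r,s}: G((r | s))=False (r | s)=True r=True s=True
s_1={p}: G((r | s))=False (r | s)=False r=False s=False
s_2={p,r}: G((r | s))=True (r | s)=True r=True s=False
s_3={p,s}: G((r | s))=True (r | s)=True r=False s=True
s_4={s}: G((r | s))=True (r | s)=True r=False s=True
s_5={p,s}: G((r | s))=True (r | s)=True r=False s=True
s_6={p,q,r,s}: G((r | s))=True (r | s)=True r=True s=True
s_7={p,q,r,s}: G((r | s))=True (r | s)=True r=True s=True
F(G((r | s))) holds; first witness at position 2.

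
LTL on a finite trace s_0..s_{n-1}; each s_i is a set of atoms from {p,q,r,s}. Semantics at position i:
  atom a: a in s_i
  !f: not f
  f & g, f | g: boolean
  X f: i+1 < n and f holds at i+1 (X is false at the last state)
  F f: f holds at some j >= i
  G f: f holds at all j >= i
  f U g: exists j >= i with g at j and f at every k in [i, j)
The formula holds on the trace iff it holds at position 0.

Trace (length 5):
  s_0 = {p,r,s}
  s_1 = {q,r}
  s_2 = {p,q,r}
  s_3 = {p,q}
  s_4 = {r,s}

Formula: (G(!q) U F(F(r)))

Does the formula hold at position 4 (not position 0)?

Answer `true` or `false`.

s_0={p,r,s}: (G(!q) U F(F(r)))=True G(!q)=False !q=True q=False F(F(r))=True F(r)=True r=True
s_1={q,r}: (G(!q) U F(F(r)))=True G(!q)=False !q=False q=True F(F(r))=True F(r)=True r=True
s_2={p,q,r}: (G(!q) U F(F(r)))=True G(!q)=False !q=False q=True F(F(r))=True F(r)=True r=True
s_3={p,q}: (G(!q) U F(F(r)))=True G(!q)=False !q=False q=True F(F(r))=True F(r)=True r=False
s_4={r,s}: (G(!q) U F(F(r)))=True G(!q)=True !q=True q=False F(F(r))=True F(r)=True r=True
Evaluating at position 4: result = True

Answer: true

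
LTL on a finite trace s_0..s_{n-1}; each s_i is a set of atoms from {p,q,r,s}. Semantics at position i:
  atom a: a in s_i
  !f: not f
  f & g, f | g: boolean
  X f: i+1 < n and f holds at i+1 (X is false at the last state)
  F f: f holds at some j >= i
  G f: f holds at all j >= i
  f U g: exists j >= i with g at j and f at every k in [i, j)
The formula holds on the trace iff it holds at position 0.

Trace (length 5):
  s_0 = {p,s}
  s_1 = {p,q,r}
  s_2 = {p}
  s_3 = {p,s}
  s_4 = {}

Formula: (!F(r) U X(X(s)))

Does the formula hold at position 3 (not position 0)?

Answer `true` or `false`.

Answer: false

Derivation:
s_0={p,s}: (!F(r) U X(X(s)))=False !F(r)=False F(r)=True r=False X(X(s))=False X(s)=False s=True
s_1={p,q,r}: (!F(r) U X(X(s)))=True !F(r)=False F(r)=True r=True X(X(s))=True X(s)=False s=False
s_2={p}: (!F(r) U X(X(s)))=False !F(r)=True F(r)=False r=False X(X(s))=False X(s)=True s=False
s_3={p,s}: (!F(r) U X(X(s)))=False !F(r)=True F(r)=False r=False X(X(s))=False X(s)=False s=True
s_4={}: (!F(r) U X(X(s)))=False !F(r)=True F(r)=False r=False X(X(s))=False X(s)=False s=False
Evaluating at position 3: result = False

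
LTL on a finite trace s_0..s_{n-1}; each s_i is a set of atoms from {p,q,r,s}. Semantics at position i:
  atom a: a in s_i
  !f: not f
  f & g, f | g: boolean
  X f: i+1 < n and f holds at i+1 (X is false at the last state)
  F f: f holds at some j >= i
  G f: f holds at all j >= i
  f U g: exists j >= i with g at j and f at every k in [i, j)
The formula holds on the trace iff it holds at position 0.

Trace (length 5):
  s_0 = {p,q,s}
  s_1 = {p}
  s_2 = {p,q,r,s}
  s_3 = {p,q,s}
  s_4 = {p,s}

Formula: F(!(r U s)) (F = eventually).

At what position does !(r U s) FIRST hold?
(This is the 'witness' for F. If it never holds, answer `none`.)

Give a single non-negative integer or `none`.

s_0={p,q,s}: !(r U s)=False (r U s)=True r=False s=True
s_1={p}: !(r U s)=True (r U s)=False r=False s=False
s_2={p,q,r,s}: !(r U s)=False (r U s)=True r=True s=True
s_3={p,q,s}: !(r U s)=False (r U s)=True r=False s=True
s_4={p,s}: !(r U s)=False (r U s)=True r=False s=True
F(!(r U s)) holds; first witness at position 1.

Answer: 1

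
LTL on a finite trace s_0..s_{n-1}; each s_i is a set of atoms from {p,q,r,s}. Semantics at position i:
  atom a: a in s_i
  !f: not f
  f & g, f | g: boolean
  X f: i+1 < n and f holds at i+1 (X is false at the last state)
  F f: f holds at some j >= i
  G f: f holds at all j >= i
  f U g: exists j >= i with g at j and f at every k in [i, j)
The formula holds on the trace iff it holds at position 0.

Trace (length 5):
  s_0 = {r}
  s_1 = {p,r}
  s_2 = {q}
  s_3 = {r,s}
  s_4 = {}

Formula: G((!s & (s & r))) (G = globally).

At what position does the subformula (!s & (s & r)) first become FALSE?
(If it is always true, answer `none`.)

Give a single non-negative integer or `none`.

s_0={r}: (!s & (s & r))=False !s=True s=False (s & r)=False r=True
s_1={p,r}: (!s & (s & r))=False !s=True s=False (s & r)=False r=True
s_2={q}: (!s & (s & r))=False !s=True s=False (s & r)=False r=False
s_3={r,s}: (!s & (s & r))=False !s=False s=True (s & r)=True r=True
s_4={}: (!s & (s & r))=False !s=True s=False (s & r)=False r=False
G((!s & (s & r))) holds globally = False
First violation at position 0.

Answer: 0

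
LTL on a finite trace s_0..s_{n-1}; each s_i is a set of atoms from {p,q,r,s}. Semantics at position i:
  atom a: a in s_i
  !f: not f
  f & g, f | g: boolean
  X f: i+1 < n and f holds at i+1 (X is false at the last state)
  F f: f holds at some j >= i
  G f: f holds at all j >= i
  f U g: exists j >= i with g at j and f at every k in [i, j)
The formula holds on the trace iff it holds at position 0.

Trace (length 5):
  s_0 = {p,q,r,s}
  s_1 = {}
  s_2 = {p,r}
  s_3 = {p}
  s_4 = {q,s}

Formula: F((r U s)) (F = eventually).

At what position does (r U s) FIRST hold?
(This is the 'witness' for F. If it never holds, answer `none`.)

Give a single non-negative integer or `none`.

Answer: 0

Derivation:
s_0={p,q,r,s}: (r U s)=True r=True s=True
s_1={}: (r U s)=False r=False s=False
s_2={p,r}: (r U s)=False r=True s=False
s_3={p}: (r U s)=False r=False s=False
s_4={q,s}: (r U s)=True r=False s=True
F((r U s)) holds; first witness at position 0.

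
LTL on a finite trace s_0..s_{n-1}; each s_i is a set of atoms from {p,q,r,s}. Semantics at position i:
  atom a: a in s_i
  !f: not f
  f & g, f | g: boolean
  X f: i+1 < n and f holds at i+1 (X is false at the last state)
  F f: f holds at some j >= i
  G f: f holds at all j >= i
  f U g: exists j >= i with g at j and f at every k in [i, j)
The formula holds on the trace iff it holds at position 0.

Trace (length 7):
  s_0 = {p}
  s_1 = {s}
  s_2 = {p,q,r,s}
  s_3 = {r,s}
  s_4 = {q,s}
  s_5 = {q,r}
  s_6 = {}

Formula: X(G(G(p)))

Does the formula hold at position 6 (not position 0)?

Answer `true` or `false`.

Answer: false

Derivation:
s_0={p}: X(G(G(p)))=False G(G(p))=False G(p)=False p=True
s_1={s}: X(G(G(p)))=False G(G(p))=False G(p)=False p=False
s_2={p,q,r,s}: X(G(G(p)))=False G(G(p))=False G(p)=False p=True
s_3={r,s}: X(G(G(p)))=False G(G(p))=False G(p)=False p=False
s_4={q,s}: X(G(G(p)))=False G(G(p))=False G(p)=False p=False
s_5={q,r}: X(G(G(p)))=False G(G(p))=False G(p)=False p=False
s_6={}: X(G(G(p)))=False G(G(p))=False G(p)=False p=False
Evaluating at position 6: result = False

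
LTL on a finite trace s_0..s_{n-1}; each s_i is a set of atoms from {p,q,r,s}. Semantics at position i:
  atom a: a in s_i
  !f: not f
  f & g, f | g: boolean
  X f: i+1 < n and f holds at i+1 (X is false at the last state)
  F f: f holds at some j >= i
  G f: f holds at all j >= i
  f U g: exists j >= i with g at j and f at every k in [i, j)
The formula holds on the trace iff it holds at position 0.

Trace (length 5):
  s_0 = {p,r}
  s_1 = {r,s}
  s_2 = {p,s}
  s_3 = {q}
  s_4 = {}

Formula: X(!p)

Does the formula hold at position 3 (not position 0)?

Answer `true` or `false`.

s_0={p,r}: X(!p)=True !p=False p=True
s_1={r,s}: X(!p)=False !p=True p=False
s_2={p,s}: X(!p)=True !p=False p=True
s_3={q}: X(!p)=True !p=True p=False
s_4={}: X(!p)=False !p=True p=False
Evaluating at position 3: result = True

Answer: true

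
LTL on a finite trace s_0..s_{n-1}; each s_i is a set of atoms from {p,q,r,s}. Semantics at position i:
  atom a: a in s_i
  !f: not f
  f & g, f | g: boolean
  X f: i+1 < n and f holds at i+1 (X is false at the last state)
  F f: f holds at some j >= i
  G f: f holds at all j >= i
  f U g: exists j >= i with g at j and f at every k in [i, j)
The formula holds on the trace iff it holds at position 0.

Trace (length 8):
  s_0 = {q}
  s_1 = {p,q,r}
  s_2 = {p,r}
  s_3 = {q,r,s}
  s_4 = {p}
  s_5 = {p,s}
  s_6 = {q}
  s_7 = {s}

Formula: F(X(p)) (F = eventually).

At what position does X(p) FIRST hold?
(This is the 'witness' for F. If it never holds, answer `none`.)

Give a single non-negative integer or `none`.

s_0={q}: X(p)=True p=False
s_1={p,q,r}: X(p)=True p=True
s_2={p,r}: X(p)=False p=True
s_3={q,r,s}: X(p)=True p=False
s_4={p}: X(p)=True p=True
s_5={p,s}: X(p)=False p=True
s_6={q}: X(p)=False p=False
s_7={s}: X(p)=False p=False
F(X(p)) holds; first witness at position 0.

Answer: 0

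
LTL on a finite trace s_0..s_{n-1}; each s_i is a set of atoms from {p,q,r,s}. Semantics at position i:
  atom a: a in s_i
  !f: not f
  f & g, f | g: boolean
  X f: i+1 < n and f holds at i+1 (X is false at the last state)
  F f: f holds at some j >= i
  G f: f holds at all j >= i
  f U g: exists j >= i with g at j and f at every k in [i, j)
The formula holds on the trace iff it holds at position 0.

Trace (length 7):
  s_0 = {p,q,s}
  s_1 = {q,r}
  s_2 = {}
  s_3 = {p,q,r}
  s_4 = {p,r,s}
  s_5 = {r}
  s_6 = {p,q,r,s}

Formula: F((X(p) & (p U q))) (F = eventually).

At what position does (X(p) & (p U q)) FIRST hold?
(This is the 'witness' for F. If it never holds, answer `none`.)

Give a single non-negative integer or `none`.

s_0={p,q,s}: (X(p) & (p U q))=False X(p)=False p=True (p U q)=True q=True
s_1={q,r}: (X(p) & (p U q))=False X(p)=False p=False (p U q)=True q=True
s_2={}: (X(p) & (p U q))=False X(p)=True p=False (p U q)=False q=False
s_3={p,q,r}: (X(p) & (p U q))=True X(p)=True p=True (p U q)=True q=True
s_4={p,r,s}: (X(p) & (p U q))=False X(p)=False p=True (p U q)=False q=False
s_5={r}: (X(p) & (p U q))=False X(p)=True p=False (p U q)=False q=False
s_6={p,q,r,s}: (X(p) & (p U q))=False X(p)=False p=True (p U q)=True q=True
F((X(p) & (p U q))) holds; first witness at position 3.

Answer: 3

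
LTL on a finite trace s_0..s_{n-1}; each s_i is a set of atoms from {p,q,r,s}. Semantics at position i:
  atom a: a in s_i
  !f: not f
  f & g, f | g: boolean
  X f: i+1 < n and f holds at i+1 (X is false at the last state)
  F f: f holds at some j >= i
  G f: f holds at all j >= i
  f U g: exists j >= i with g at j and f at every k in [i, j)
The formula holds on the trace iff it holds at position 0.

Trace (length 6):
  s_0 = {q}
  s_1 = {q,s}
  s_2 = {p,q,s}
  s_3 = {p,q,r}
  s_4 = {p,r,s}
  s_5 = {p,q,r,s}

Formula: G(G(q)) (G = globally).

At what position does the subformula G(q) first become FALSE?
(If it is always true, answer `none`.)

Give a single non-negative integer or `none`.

s_0={q}: G(q)=False q=True
s_1={q,s}: G(q)=False q=True
s_2={p,q,s}: G(q)=False q=True
s_3={p,q,r}: G(q)=False q=True
s_4={p,r,s}: G(q)=False q=False
s_5={p,q,r,s}: G(q)=True q=True
G(G(q)) holds globally = False
First violation at position 0.

Answer: 0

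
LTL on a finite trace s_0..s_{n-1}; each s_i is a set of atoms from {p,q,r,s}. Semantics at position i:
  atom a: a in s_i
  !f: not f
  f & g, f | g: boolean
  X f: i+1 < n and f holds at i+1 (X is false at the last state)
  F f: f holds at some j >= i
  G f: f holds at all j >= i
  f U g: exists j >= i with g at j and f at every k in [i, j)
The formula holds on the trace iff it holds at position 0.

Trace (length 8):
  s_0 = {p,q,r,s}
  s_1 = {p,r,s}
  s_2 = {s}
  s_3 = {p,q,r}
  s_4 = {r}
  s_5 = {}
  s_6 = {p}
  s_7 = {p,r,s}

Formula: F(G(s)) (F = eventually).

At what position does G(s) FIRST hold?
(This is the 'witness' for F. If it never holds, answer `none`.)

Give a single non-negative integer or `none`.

s_0={p,q,r,s}: G(s)=False s=True
s_1={p,r,s}: G(s)=False s=True
s_2={s}: G(s)=False s=True
s_3={p,q,r}: G(s)=False s=False
s_4={r}: G(s)=False s=False
s_5={}: G(s)=False s=False
s_6={p}: G(s)=False s=False
s_7={p,r,s}: G(s)=True s=True
F(G(s)) holds; first witness at position 7.

Answer: 7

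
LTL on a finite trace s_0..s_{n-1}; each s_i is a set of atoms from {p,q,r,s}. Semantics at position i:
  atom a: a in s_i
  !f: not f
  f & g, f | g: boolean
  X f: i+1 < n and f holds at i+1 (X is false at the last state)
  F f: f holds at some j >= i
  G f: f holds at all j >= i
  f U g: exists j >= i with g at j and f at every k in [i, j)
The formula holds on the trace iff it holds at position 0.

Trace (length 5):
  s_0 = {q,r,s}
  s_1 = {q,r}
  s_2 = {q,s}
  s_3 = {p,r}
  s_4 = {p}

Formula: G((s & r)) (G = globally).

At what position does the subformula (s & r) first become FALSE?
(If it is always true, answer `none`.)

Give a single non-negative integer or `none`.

Answer: 1

Derivation:
s_0={q,r,s}: (s & r)=True s=True r=True
s_1={q,r}: (s & r)=False s=False r=True
s_2={q,s}: (s & r)=False s=True r=False
s_3={p,r}: (s & r)=False s=False r=True
s_4={p}: (s & r)=False s=False r=False
G((s & r)) holds globally = False
First violation at position 1.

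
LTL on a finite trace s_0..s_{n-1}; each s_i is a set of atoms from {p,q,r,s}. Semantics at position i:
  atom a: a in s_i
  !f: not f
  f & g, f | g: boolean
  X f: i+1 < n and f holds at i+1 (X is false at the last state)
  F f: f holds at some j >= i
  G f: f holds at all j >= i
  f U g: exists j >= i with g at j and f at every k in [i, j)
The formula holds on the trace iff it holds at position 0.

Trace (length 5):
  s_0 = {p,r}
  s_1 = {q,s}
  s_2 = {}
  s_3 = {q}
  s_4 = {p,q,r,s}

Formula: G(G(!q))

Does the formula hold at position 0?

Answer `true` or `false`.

s_0={p,r}: G(G(!q))=False G(!q)=False !q=True q=False
s_1={q,s}: G(G(!q))=False G(!q)=False !q=False q=True
s_2={}: G(G(!q))=False G(!q)=False !q=True q=False
s_3={q}: G(G(!q))=False G(!q)=False !q=False q=True
s_4={p,q,r,s}: G(G(!q))=False G(!q)=False !q=False q=True

Answer: false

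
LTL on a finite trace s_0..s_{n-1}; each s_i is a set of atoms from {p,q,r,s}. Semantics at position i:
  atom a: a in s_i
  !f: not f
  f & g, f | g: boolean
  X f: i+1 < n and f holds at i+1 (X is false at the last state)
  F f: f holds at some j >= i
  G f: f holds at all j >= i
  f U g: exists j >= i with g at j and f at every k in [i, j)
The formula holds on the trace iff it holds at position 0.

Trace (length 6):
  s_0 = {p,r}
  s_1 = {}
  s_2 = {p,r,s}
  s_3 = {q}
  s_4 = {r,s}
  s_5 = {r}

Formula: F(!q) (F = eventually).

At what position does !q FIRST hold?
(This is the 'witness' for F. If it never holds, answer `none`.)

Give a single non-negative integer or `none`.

Answer: 0

Derivation:
s_0={p,r}: !q=True q=False
s_1={}: !q=True q=False
s_2={p,r,s}: !q=True q=False
s_3={q}: !q=False q=True
s_4={r,s}: !q=True q=False
s_5={r}: !q=True q=False
F(!q) holds; first witness at position 0.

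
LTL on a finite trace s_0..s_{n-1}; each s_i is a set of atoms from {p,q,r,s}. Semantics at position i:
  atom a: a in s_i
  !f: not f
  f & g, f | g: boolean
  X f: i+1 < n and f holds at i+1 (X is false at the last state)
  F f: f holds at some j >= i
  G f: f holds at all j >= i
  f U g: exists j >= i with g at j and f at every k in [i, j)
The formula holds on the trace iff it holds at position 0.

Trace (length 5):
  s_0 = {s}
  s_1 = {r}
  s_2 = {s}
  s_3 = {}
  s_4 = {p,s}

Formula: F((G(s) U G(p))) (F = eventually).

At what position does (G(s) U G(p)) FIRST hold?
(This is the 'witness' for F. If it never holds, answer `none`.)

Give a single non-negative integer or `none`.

s_0={s}: (G(s) U G(p))=False G(s)=False s=True G(p)=False p=False
s_1={r}: (G(s) U G(p))=False G(s)=False s=False G(p)=False p=False
s_2={s}: (G(s) U G(p))=False G(s)=False s=True G(p)=False p=False
s_3={}: (G(s) U G(p))=False G(s)=False s=False G(p)=False p=False
s_4={p,s}: (G(s) U G(p))=True G(s)=True s=True G(p)=True p=True
F((G(s) U G(p))) holds; first witness at position 4.

Answer: 4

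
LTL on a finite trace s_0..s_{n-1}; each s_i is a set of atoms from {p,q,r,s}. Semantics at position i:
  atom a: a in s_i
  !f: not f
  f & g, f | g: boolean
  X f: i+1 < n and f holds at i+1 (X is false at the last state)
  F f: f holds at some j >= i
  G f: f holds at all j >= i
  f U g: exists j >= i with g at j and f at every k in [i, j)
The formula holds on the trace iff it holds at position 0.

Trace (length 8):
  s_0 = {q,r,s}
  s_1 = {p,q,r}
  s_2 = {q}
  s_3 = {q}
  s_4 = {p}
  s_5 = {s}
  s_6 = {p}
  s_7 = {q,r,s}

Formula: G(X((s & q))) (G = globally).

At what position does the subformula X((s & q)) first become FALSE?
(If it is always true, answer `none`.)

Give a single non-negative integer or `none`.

Answer: 0

Derivation:
s_0={q,r,s}: X((s & q))=False (s & q)=True s=True q=True
s_1={p,q,r}: X((s & q))=False (s & q)=False s=False q=True
s_2={q}: X((s & q))=False (s & q)=False s=False q=True
s_3={q}: X((s & q))=False (s & q)=False s=False q=True
s_4={p}: X((s & q))=False (s & q)=False s=False q=False
s_5={s}: X((s & q))=False (s & q)=False s=True q=False
s_6={p}: X((s & q))=True (s & q)=False s=False q=False
s_7={q,r,s}: X((s & q))=False (s & q)=True s=True q=True
G(X((s & q))) holds globally = False
First violation at position 0.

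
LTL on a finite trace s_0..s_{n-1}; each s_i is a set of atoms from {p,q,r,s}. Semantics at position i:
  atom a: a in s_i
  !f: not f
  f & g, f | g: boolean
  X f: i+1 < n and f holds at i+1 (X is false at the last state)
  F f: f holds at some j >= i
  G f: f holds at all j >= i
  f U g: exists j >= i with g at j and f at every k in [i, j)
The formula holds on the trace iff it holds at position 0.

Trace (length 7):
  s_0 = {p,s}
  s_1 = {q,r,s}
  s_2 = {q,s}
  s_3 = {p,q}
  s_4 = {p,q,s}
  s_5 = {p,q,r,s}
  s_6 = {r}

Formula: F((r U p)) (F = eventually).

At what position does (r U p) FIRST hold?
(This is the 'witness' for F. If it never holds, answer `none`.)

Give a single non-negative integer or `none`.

Answer: 0

Derivation:
s_0={p,s}: (r U p)=True r=False p=True
s_1={q,r,s}: (r U p)=False r=True p=False
s_2={q,s}: (r U p)=False r=False p=False
s_3={p,q}: (r U p)=True r=False p=True
s_4={p,q,s}: (r U p)=True r=False p=True
s_5={p,q,r,s}: (r U p)=True r=True p=True
s_6={r}: (r U p)=False r=True p=False
F((r U p)) holds; first witness at position 0.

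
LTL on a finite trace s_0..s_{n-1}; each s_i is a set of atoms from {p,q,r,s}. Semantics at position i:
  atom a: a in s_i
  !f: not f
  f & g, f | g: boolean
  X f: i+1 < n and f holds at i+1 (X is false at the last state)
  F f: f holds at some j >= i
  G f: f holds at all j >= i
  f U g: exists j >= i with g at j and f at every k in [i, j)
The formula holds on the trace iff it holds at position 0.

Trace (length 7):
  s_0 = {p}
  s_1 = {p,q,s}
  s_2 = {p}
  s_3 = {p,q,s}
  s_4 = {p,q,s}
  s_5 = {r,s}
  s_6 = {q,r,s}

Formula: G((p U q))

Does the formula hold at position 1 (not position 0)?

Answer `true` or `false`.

Answer: false

Derivation:
s_0={p}: G((p U q))=False (p U q)=True p=True q=False
s_1={p,q,s}: G((p U q))=False (p U q)=True p=True q=True
s_2={p}: G((p U q))=False (p U q)=True p=True q=False
s_3={p,q,s}: G((p U q))=False (p U q)=True p=True q=True
s_4={p,q,s}: G((p U q))=False (p U q)=True p=True q=True
s_5={r,s}: G((p U q))=False (p U q)=False p=False q=False
s_6={q,r,s}: G((p U q))=True (p U q)=True p=False q=True
Evaluating at position 1: result = False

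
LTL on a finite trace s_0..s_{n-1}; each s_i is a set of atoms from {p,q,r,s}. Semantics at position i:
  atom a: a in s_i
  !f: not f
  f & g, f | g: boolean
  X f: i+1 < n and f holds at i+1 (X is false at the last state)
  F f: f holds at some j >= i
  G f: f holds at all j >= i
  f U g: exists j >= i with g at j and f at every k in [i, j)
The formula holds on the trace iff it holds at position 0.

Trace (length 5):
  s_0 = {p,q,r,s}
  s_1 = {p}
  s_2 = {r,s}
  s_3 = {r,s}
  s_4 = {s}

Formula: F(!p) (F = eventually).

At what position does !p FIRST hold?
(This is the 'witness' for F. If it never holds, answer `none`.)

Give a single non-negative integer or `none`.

Answer: 2

Derivation:
s_0={p,q,r,s}: !p=False p=True
s_1={p}: !p=False p=True
s_2={r,s}: !p=True p=False
s_3={r,s}: !p=True p=False
s_4={s}: !p=True p=False
F(!p) holds; first witness at position 2.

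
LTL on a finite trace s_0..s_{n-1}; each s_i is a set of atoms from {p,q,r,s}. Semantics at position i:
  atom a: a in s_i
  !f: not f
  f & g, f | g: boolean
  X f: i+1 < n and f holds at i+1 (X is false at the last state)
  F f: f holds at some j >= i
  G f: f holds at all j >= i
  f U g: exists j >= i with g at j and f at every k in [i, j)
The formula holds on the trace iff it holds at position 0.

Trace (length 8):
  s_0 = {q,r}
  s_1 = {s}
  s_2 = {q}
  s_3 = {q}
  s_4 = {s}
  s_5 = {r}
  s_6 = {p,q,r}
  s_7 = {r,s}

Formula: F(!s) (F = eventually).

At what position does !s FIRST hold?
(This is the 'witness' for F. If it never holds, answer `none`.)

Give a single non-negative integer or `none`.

s_0={q,r}: !s=True s=False
s_1={s}: !s=False s=True
s_2={q}: !s=True s=False
s_3={q}: !s=True s=False
s_4={s}: !s=False s=True
s_5={r}: !s=True s=False
s_6={p,q,r}: !s=True s=False
s_7={r,s}: !s=False s=True
F(!s) holds; first witness at position 0.

Answer: 0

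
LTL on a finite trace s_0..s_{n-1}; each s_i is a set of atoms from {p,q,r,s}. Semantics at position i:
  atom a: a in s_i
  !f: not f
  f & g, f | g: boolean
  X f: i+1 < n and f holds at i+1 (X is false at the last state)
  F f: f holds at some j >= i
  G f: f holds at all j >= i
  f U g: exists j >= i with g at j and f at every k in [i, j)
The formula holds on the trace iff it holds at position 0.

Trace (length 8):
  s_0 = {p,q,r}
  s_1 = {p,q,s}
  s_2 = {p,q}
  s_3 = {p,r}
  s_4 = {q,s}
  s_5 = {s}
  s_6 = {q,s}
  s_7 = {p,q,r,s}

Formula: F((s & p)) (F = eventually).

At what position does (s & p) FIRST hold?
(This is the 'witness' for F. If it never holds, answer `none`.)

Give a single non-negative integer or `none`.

Answer: 1

Derivation:
s_0={p,q,r}: (s & p)=False s=False p=True
s_1={p,q,s}: (s & p)=True s=True p=True
s_2={p,q}: (s & p)=False s=False p=True
s_3={p,r}: (s & p)=False s=False p=True
s_4={q,s}: (s & p)=False s=True p=False
s_5={s}: (s & p)=False s=True p=False
s_6={q,s}: (s & p)=False s=True p=False
s_7={p,q,r,s}: (s & p)=True s=True p=True
F((s & p)) holds; first witness at position 1.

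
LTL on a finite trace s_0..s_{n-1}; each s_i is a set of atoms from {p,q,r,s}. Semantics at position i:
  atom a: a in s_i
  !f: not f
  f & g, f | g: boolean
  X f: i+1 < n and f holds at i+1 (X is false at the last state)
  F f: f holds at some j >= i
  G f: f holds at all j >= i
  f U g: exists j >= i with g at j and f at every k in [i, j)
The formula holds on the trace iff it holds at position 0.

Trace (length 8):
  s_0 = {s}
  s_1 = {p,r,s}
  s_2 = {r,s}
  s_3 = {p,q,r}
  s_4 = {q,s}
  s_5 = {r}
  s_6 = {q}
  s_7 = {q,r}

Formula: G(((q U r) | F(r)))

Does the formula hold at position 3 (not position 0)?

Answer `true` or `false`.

s_0={s}: G(((q U r) | F(r)))=True ((q U r) | F(r))=True (q U r)=False q=False r=False F(r)=True
s_1={p,r,s}: G(((q U r) | F(r)))=True ((q U r) | F(r))=True (q U r)=True q=False r=True F(r)=True
s_2={r,s}: G(((q U r) | F(r)))=True ((q U r) | F(r))=True (q U r)=True q=False r=True F(r)=True
s_3={p,q,r}: G(((q U r) | F(r)))=True ((q U r) | F(r))=True (q U r)=True q=True r=True F(r)=True
s_4={q,s}: G(((q U r) | F(r)))=True ((q U r) | F(r))=True (q U r)=True q=True r=False F(r)=True
s_5={r}: G(((q U r) | F(r)))=True ((q U r) | F(r))=True (q U r)=True q=False r=True F(r)=True
s_6={q}: G(((q U r) | F(r)))=True ((q U r) | F(r))=True (q U r)=True q=True r=False F(r)=True
s_7={q,r}: G(((q U r) | F(r)))=True ((q U r) | F(r))=True (q U r)=True q=True r=True F(r)=True
Evaluating at position 3: result = True

Answer: true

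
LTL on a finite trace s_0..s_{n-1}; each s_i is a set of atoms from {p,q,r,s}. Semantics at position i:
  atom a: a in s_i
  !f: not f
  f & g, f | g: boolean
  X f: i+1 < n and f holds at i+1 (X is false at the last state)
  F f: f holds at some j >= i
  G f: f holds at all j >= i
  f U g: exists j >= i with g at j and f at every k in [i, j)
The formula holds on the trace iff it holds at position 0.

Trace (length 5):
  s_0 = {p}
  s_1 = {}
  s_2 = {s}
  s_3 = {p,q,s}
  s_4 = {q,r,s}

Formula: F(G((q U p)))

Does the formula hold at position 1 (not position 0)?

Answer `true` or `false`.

Answer: false

Derivation:
s_0={p}: F(G((q U p)))=False G((q U p))=False (q U p)=True q=False p=True
s_1={}: F(G((q U p)))=False G((q U p))=False (q U p)=False q=False p=False
s_2={s}: F(G((q U p)))=False G((q U p))=False (q U p)=False q=False p=False
s_3={p,q,s}: F(G((q U p)))=False G((q U p))=False (q U p)=True q=True p=True
s_4={q,r,s}: F(G((q U p)))=False G((q U p))=False (q U p)=False q=True p=False
Evaluating at position 1: result = False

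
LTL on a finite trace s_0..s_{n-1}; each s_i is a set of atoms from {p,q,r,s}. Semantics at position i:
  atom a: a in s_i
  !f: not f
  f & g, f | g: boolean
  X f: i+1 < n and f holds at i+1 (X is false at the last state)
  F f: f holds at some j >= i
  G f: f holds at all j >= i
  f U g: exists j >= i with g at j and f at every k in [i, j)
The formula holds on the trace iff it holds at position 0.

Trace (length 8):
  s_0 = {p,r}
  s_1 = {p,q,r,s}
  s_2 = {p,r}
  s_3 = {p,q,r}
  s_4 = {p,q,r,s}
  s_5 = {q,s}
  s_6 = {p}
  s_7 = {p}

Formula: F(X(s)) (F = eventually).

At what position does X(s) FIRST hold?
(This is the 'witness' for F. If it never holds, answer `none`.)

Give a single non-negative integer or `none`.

Answer: 0

Derivation:
s_0={p,r}: X(s)=True s=False
s_1={p,q,r,s}: X(s)=False s=True
s_2={p,r}: X(s)=False s=False
s_3={p,q,r}: X(s)=True s=False
s_4={p,q,r,s}: X(s)=True s=True
s_5={q,s}: X(s)=False s=True
s_6={p}: X(s)=False s=False
s_7={p}: X(s)=False s=False
F(X(s)) holds; first witness at position 0.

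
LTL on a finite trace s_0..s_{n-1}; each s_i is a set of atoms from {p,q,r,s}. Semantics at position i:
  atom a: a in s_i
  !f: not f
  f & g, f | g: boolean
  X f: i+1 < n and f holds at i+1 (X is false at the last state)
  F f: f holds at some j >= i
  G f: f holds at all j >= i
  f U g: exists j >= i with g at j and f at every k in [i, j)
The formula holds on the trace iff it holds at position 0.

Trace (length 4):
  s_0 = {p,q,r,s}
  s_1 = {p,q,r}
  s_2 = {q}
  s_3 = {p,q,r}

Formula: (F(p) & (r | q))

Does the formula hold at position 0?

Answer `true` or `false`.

Answer: true

Derivation:
s_0={p,q,r,s}: (F(p) & (r | q))=True F(p)=True p=True (r | q)=True r=True q=True
s_1={p,q,r}: (F(p) & (r | q))=True F(p)=True p=True (r | q)=True r=True q=True
s_2={q}: (F(p) & (r | q))=True F(p)=True p=False (r | q)=True r=False q=True
s_3={p,q,r}: (F(p) & (r | q))=True F(p)=True p=True (r | q)=True r=True q=True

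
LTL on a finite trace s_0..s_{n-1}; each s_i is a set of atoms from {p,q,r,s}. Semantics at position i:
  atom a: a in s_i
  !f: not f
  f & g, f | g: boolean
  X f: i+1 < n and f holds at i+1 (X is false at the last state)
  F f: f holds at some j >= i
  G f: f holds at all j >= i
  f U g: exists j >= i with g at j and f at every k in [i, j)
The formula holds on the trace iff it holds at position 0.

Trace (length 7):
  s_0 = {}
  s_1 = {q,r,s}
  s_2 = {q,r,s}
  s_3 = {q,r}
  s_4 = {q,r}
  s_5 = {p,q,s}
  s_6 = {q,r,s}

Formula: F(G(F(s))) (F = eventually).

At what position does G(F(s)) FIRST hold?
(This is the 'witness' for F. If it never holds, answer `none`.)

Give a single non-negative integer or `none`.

s_0={}: G(F(s))=True F(s)=True s=False
s_1={q,r,s}: G(F(s))=True F(s)=True s=True
s_2={q,r,s}: G(F(s))=True F(s)=True s=True
s_3={q,r}: G(F(s))=True F(s)=True s=False
s_4={q,r}: G(F(s))=True F(s)=True s=False
s_5={p,q,s}: G(F(s))=True F(s)=True s=True
s_6={q,r,s}: G(F(s))=True F(s)=True s=True
F(G(F(s))) holds; first witness at position 0.

Answer: 0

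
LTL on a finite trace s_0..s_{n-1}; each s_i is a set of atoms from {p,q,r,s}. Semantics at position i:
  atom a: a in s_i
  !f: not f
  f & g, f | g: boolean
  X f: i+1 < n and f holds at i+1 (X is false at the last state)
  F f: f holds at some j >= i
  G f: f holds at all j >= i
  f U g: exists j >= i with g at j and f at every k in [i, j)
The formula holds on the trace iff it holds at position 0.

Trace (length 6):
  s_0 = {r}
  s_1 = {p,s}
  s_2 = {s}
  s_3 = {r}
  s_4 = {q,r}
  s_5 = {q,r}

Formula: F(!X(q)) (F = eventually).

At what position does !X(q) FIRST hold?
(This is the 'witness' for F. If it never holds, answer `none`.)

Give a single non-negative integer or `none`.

s_0={r}: !X(q)=True X(q)=False q=False
s_1={p,s}: !X(q)=True X(q)=False q=False
s_2={s}: !X(q)=True X(q)=False q=False
s_3={r}: !X(q)=False X(q)=True q=False
s_4={q,r}: !X(q)=False X(q)=True q=True
s_5={q,r}: !X(q)=True X(q)=False q=True
F(!X(q)) holds; first witness at position 0.

Answer: 0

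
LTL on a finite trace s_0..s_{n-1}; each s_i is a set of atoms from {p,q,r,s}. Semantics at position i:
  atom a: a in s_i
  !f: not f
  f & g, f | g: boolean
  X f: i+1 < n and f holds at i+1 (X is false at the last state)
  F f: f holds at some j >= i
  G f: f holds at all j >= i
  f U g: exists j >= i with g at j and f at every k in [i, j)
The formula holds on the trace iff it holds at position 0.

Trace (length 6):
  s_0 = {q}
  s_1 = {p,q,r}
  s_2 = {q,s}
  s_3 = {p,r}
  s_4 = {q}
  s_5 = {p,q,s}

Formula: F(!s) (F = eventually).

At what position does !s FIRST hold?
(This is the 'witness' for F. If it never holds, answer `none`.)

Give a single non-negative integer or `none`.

s_0={q}: !s=True s=False
s_1={p,q,r}: !s=True s=False
s_2={q,s}: !s=False s=True
s_3={p,r}: !s=True s=False
s_4={q}: !s=True s=False
s_5={p,q,s}: !s=False s=True
F(!s) holds; first witness at position 0.

Answer: 0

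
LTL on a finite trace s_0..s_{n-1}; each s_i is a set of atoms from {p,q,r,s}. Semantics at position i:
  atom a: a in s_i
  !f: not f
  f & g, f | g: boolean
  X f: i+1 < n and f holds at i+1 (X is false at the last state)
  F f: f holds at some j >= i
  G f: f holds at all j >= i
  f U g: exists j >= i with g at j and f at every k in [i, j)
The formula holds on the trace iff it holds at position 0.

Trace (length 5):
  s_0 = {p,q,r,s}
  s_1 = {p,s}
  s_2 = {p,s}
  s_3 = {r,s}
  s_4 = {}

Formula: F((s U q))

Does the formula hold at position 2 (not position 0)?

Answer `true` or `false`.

s_0={p,q,r,s}: F((s U q))=True (s U q)=True s=True q=True
s_1={p,s}: F((s U q))=False (s U q)=False s=True q=False
s_2={p,s}: F((s U q))=False (s U q)=False s=True q=False
s_3={r,s}: F((s U q))=False (s U q)=False s=True q=False
s_4={}: F((s U q))=False (s U q)=False s=False q=False
Evaluating at position 2: result = False

Answer: false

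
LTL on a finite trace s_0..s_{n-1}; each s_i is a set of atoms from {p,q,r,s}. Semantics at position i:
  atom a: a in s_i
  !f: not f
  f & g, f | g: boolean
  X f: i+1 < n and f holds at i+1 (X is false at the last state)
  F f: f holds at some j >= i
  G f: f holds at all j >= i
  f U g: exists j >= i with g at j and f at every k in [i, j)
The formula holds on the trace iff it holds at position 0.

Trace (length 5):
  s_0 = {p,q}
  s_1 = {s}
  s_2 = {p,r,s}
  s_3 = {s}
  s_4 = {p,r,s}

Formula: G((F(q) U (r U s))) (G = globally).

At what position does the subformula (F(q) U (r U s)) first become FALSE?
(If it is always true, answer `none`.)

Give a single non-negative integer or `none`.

Answer: none

Derivation:
s_0={p,q}: (F(q) U (r U s))=True F(q)=True q=True (r U s)=False r=False s=False
s_1={s}: (F(q) U (r U s))=True F(q)=False q=False (r U s)=True r=False s=True
s_2={p,r,s}: (F(q) U (r U s))=True F(q)=False q=False (r U s)=True r=True s=True
s_3={s}: (F(q) U (r U s))=True F(q)=False q=False (r U s)=True r=False s=True
s_4={p,r,s}: (F(q) U (r U s))=True F(q)=False q=False (r U s)=True r=True s=True
G((F(q) U (r U s))) holds globally = True
No violation — formula holds at every position.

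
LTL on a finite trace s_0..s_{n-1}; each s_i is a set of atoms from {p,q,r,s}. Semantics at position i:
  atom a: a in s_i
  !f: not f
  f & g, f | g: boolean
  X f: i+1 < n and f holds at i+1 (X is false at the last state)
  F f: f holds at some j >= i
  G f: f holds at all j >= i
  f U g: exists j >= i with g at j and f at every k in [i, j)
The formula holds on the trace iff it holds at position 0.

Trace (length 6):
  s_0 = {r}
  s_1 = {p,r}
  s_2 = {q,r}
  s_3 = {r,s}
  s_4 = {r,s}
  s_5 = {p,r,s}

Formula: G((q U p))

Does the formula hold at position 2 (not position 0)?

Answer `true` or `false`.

Answer: false

Derivation:
s_0={r}: G((q U p))=False (q U p)=False q=False p=False
s_1={p,r}: G((q U p))=False (q U p)=True q=False p=True
s_2={q,r}: G((q U p))=False (q U p)=False q=True p=False
s_3={r,s}: G((q U p))=False (q U p)=False q=False p=False
s_4={r,s}: G((q U p))=False (q U p)=False q=False p=False
s_5={p,r,s}: G((q U p))=True (q U p)=True q=False p=True
Evaluating at position 2: result = False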